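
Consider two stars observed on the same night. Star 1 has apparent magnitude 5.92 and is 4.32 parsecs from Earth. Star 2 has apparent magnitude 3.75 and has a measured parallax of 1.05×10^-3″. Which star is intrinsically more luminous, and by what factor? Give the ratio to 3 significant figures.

Star 2 is more luminous, by a factor of 359000.

Star 1: M = m − 5 log₁₀ d + 5 = 5.92 − 5·0.6355 + 5 = 7.743
Star 2: d = 1/p = 1/1.05×10^-3″ = 952.4 pc
Star 2: M = m − 5 log₁₀ d + 5 = 3.75 − 5·2.9788 + 5 = -6.144
ΔM = M_1 − M_2 = 7.743 − (-6.144) = 13.887; smaller M is more luminous → Star 2.
L ratio = 10^(0.4 |ΔM|) = 10^5.555 = 358600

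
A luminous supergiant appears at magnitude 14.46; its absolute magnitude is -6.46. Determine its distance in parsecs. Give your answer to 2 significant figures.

d ≈ 150000 pc

Distance modulus: m − M = 14.46 − (-6.46) = 20.920
m − M = 5 log₁₀ d − 5
log₁₀ d = (m − M)/5 + 1 = 5.1840
d = 10^5.1840 = 152800 pc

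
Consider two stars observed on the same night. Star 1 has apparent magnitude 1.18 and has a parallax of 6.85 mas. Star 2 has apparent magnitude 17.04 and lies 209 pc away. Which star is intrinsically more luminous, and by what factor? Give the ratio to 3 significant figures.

Star 1 is more luminous, by a factor of 1.08×10^6.

Star 1: p = 6.85 mas = 6.85×10^-3″ → d = 1/p = 146.0 pc
Star 1: M = m − 5 log₁₀ d + 5 = 1.18 − 5·2.1643 + 5 = -4.642
Star 2: M = m − 5 log₁₀ d + 5 = 17.04 − 5·2.3201 + 5 = 10.439
ΔM = M_1 − M_2 = -4.642 − (10.439) = -15.081; smaller M is more luminous → Star 1.
L ratio = 10^(0.4 |ΔM|) = 10^6.032 = 1.077×10^6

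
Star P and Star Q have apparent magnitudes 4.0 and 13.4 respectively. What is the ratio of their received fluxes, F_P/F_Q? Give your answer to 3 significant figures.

F_P/F_Q ≈ 5750

Δm = 4.0 − (13.4) = -9.4
Flux ratio = 10^(−0.4 Δm) = 10^(−0.4 × -9.4) = 10^3.760 = 5754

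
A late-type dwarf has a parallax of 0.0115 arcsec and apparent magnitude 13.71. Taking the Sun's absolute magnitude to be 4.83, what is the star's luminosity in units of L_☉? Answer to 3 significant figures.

d = 1/p = 1/0.0115″ = 86.96 pc
M = m − 5 log₁₀ d + 5 = 13.71 − 5·1.9393 + 5 = 9.013
M − M_☉ = 9.013 − 4.83 = 4.183
L/L_☉ = 10^(−0.4 × 4.183) = 0.02121

L/L_☉ ≈ 0.0212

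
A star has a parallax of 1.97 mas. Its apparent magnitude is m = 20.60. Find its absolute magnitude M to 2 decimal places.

M ≈ 12.07

p = 1.97 mas = 1.97×10^-3″ → d = 1/p = 507.6 pc
5 log₁₀(d/10 pc) = 5 log₁₀(507.6) − 5 = 8.528
M = m − 5 log₁₀(d/10) = 20.60 − 8.528 = 12.072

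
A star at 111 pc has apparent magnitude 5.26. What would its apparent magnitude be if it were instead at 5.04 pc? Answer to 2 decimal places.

Flux ∝ 1/d², so Δm = 5 log₁₀(d₂/d₁) = 5 log₁₀(5.04/111) = -6.714
m₂ = m₁ + Δm = 5.26 + (-6.714) = -1.454

m ≈ -1.45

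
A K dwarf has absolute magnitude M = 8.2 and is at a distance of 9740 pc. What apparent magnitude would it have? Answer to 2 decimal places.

m ≈ 23.14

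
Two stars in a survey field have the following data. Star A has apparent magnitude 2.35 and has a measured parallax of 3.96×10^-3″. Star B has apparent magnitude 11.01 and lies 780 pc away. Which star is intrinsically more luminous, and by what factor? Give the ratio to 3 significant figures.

Star A is more luminous, by a factor of 305.

Star A: d = 1/p = 1/3.96×10^-3″ = 252.5 pc
Star A: M = m − 5 log₁₀ d + 5 = 2.35 − 5·2.4023 + 5 = -4.662
Star B: M = m − 5 log₁₀ d + 5 = 11.01 − 5·2.8921 + 5 = 1.550
ΔM = M_A − M_B = -4.662 − (1.550) = -6.211; smaller M is more luminous → Star A.
L ratio = 10^(0.4 |ΔM|) = 10^2.484 = 305.1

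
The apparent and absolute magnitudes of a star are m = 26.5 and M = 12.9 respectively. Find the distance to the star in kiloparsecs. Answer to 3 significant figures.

d ≈ 5.25 kpc

μ = m − M = 13.600
m − M = 5 log₁₀ d − 5
log₁₀ d = (m − M)/5 + 1 = 3.7200
d = 10^3.7200 = 5248 pc
= 5.248 kpc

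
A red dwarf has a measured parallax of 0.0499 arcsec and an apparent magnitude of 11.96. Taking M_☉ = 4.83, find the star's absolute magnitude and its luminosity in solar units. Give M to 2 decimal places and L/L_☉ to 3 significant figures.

M ≈ 10.45; L/L_☉ ≈ 5.65×10^-3

d = 1/p = 1/0.0499″ = 20.04 pc
M = m − 5 log₁₀ d + 5 = 11.96 − 5·1.3019 + 5 = 10.451
M − M_☉ = 10.451 − 4.83 = 5.621
L/L_☉ = 10^(−0.4 × 5.621) = 5.647×10^-3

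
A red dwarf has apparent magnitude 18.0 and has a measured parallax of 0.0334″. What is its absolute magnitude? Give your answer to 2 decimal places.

M ≈ 15.62

d = 1/p = 1/0.0334″ = 29.94 pc
5 log₁₀(d/10 pc) = 5 log₁₀(29.94) − 5 = 2.381
M = m − 5 log₁₀(d/10) = 18.0 − 2.381 = 15.619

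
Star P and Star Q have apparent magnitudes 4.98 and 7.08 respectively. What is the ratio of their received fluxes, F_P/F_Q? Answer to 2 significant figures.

F_P/F_Q ≈ 6.9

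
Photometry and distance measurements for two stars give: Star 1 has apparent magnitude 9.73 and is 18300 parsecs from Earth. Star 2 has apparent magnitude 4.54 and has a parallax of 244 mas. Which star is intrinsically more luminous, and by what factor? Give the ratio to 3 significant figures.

Star 1 is more luminous, by a factor of 167000.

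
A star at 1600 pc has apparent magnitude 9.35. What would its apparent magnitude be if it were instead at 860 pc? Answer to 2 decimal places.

m ≈ 8.00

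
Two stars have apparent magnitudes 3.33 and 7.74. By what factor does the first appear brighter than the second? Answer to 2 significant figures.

58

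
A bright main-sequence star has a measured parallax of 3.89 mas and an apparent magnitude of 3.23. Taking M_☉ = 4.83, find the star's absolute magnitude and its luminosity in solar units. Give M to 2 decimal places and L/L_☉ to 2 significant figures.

M ≈ -3.82; L/L_☉ ≈ 2900

d = 1/p = 1000/3.89 mas = 257.1 pc
M = m − 5 log₁₀ d + 5 = 3.23 − 5·2.4101 + 5 = -3.820
M − M_☉ = -3.820 − 4.83 = -8.650
L/L_☉ = 10^(−0.4 × -8.650) = 2885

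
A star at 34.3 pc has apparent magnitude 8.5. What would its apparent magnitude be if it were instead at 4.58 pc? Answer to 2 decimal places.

m ≈ 4.13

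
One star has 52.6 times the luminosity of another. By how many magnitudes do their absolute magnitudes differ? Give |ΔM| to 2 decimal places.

|ΔM| ≈ 4.30

Pogson: ΔM = −2.5 log₁₀(ratio) = −2.5 log₁₀(52.6) = −2.5 × 1.7210 = -4.302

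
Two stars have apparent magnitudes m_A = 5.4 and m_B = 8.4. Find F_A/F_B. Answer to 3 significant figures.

Δm = 5.4 − (8.4) = -3.0
Flux ratio = 10^(−0.4 Δm) = 10^(−0.4 × -3.0) = 10^1.200 = 15.85

F_A/F_B ≈ 15.8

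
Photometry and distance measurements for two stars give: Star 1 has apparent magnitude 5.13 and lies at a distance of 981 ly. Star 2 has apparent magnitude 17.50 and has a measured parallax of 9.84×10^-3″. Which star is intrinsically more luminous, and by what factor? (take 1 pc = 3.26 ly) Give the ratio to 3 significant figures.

Star 1 is more luminous, by a factor of 778000.

Star 1: d = 981 ly / 3.26 = 300.9 pc
Star 1: M = m − 5 log₁₀ d + 5 = 5.13 − 5·2.4785 + 5 = -2.262
Star 2: d = 1/p = 1/9.84×10^-3″ = 101.6 pc
Star 2: M = m − 5 log₁₀ d + 5 = 17.50 − 5·2.0070 + 5 = 12.465
ΔM = M_1 − M_2 = -2.262 − (12.465) = -14.727; smaller M is more luminous → Star 1.
L ratio = 10^(0.4 |ΔM|) = 10^5.891 = 777800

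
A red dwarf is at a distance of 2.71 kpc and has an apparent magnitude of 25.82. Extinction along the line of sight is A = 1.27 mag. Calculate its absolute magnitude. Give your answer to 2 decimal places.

M ≈ 12.39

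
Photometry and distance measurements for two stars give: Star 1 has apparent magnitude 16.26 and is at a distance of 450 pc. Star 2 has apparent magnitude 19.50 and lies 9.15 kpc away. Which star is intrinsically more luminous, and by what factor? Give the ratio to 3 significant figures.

Star 1: M = m − 5 log₁₀ d + 5 = 16.26 − 5·2.6532 + 5 = 7.994
Star 2: d = 9.15 kpc = 9150 pc
Star 2: M = m − 5 log₁₀ d + 5 = 19.50 − 5·3.9614 + 5 = 4.693
ΔM = M_1 − M_2 = 7.994 − (4.693) = 3.301; smaller M is more luminous → Star 2.
L ratio = 10^(0.4 |ΔM|) = 10^1.320 = 20.91

Star 2 is more luminous, by a factor of 20.9.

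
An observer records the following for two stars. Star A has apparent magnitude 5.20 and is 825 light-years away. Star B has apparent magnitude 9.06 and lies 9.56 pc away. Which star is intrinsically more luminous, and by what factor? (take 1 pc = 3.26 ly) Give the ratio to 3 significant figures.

Star A is more luminous, by a factor of 24500.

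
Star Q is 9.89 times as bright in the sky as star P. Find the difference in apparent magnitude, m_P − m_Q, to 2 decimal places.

Pogson: Δm = −2.5 log₁₀(ratio) = −2.5 log₁₀(9.89) = −2.5 × 0.9952 = -2.488
Star Q is brighter so has the smaller magnitude: m_P − m_Q is positive.

m_P − m_Q ≈ 2.49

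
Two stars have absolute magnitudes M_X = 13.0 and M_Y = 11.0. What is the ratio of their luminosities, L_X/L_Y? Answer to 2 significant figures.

L_X/L_Y ≈ 0.16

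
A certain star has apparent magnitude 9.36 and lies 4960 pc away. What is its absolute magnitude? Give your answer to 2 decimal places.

M ≈ -4.12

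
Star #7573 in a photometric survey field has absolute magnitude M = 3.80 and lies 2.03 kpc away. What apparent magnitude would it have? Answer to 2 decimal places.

m ≈ 15.34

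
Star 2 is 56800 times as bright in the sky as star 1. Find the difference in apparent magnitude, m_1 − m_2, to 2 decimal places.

m_1 − m_2 ≈ 11.89

Pogson: Δm = −2.5 log₁₀(ratio) = −2.5 log₁₀(56800) = −2.5 × 4.7543 = -11.886
Star 2 is brighter so has the smaller magnitude: m_1 − m_2 is positive.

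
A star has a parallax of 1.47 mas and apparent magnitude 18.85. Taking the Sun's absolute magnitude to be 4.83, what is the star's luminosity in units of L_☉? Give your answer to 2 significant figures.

d = 1/p = 1000/1.47 mas = 680.3 pc
M = m − 5 log₁₀ d + 5 = 18.85 − 5·2.8327 + 5 = 9.687
M − M_☉ = 9.687 − 4.83 = 4.857
L/L_☉ = 10^(−0.4 × 4.857) = 0.01141

L/L_☉ ≈ 0.011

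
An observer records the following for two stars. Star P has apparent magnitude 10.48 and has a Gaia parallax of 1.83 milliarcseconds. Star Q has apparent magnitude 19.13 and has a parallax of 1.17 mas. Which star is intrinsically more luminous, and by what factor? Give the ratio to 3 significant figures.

Star P: p = 1.83 mas = 1.83×10^-3″ → d = 1/p = 546.4 pc
Star P: M = m − 5 log₁₀ d + 5 = 10.48 − 5·2.7375 + 5 = 1.792
Star Q: p = 1.17 mas = 1.17×10^-3″ → d = 1/p = 854.7 pc
Star Q: M = m − 5 log₁₀ d + 5 = 19.13 − 5·2.9318 + 5 = 9.471
ΔM = M_P − M_Q = 1.792 − (9.471) = -7.679; smaller M is more luminous → Star P.
L ratio = 10^(0.4 |ΔM|) = 10^3.071 = 1179

Star P is more luminous, by a factor of 1180.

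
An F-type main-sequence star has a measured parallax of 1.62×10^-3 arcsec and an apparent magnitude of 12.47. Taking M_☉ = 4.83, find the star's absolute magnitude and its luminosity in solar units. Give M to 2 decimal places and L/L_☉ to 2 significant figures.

M ≈ 3.52; L/L_☉ ≈ 3.3

d = 1/p = 1/1.62×10^-3″ = 617.3 pc
M = m − 5 log₁₀ d + 5 = 12.47 − 5·2.7905 + 5 = 3.518
M − M_☉ = 3.518 − 4.83 = -1.312
L/L_☉ = 10^(−0.4 × -1.312) = 3.349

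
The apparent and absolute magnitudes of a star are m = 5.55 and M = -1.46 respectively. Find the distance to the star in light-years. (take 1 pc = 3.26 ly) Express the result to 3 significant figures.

μ = m − M = 7.010
m − M = 5 log₁₀ d − 5
log₁₀ d = (m − M)/5 + 1 = 2.4020
d = 10^2.4020 = 252.3 pc
= 822.7 ly

d ≈ 823 ly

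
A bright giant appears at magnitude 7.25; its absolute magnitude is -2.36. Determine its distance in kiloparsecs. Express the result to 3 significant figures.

Distance modulus: m − M = 7.25 − (-2.36) = 9.610
m − M = 5 log₁₀ d − 5
log₁₀ d = (m − M)/5 + 1 = 2.9220
d = 10^2.9220 = 835.6 pc
= 0.8356 kpc

d ≈ 0.836 kpc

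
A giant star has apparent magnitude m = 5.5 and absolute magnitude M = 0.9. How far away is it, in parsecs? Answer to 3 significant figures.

d ≈ 83.2 pc

μ = m − M = 4.600
m − M = 5 log₁₀ d − 5
log₁₀ d = (m − M)/5 + 1 = 1.9200
d = 10^1.9200 = 83.18 pc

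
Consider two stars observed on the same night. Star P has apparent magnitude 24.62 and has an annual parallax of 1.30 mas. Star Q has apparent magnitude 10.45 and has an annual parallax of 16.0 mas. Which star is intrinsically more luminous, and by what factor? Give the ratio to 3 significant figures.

Star Q is more luminous, by a factor of 3070.

Star P: p = 1.30 mas = 1.30×10^-3″ → d = 1/p = 769.2 pc
Star P: M = m − 5 log₁₀ d + 5 = 24.62 − 5·2.8861 + 5 = 15.190
Star Q: p = 16.0 mas = 0.0160″ → d = 1/p = 62.50 pc
Star Q: M = m − 5 log₁₀ d + 5 = 10.45 − 5·1.7959 + 5 = 6.471
ΔM = M_P − M_Q = 15.190 − (6.471) = 8.719; smaller M is more luminous → Star Q.
L ratio = 10^(0.4 |ΔM|) = 10^3.488 = 3074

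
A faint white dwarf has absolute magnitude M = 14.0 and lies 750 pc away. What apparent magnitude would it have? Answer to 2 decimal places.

m ≈ 23.38

m = M + 5 log₁₀ d − 5 = 14.0 + 5·2.8751 − 5 = 23.375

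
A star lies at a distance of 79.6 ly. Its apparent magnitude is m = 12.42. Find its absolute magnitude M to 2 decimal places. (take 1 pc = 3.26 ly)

M ≈ 10.48

d = 79.6 ly / 3.26 = 24.42 pc
5 log₁₀(d/10 pc) = 5 log₁₀(24.42) − 5 = 1.938
M = m − 5 log₁₀(d/10) = 12.42 − 1.938 = 10.482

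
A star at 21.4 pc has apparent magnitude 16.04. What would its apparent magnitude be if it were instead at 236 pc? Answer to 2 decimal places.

Flux ∝ 1/d², so Δm = 5 log₁₀(d₂/d₁) = 5 log₁₀(236/21.4) = 5.212
m₂ = m₁ + Δm = 16.04 + (5.212) = 21.252

m ≈ 21.25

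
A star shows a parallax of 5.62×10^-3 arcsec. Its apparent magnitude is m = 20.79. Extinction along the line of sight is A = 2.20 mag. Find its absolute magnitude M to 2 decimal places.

d = 1/p = 1/5.62×10^-3″ = 177.9 pc
5 log₁₀(d/10 pc) = 5 log₁₀(177.9) − 5 = 6.251
M = m − 5 log₁₀(d/10) − A = 20.79 − 6.251 − 2.20 = 12.339

M ≈ 12.34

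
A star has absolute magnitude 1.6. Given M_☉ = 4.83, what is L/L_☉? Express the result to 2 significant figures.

L/L_☉ ≈ 20

M − M_☉ = 1.6 − 4.83 = -3.230
L/L_☉ = 10^(−0.4 (M − M_☉)) = 10^1.292 = 19.59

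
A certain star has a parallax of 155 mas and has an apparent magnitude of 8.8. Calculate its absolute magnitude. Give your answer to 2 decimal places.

M ≈ 9.75

p = 155 mas = 0.155″ → d = 1/p = 6.452 pc
5 log₁₀(d/10 pc) = 5 log₁₀(6.452) − 5 = -0.952
M = m − 5 log₁₀(d/10) = 8.8 + 0.952 = 9.752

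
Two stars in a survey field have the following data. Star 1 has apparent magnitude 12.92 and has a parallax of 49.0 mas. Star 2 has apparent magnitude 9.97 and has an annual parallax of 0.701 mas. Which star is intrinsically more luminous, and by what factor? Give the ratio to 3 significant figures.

Star 1: p = 49.0 mas = 0.0490″ → d = 1/p = 20.41 pc
Star 1: M = m − 5 log₁₀ d + 5 = 12.92 − 5·1.3098 + 5 = 11.371
Star 2: p = 0.701 mas = 7.01×10^-4″ → d = 1/p = 1427 pc
Star 2: M = m − 5 log₁₀ d + 5 = 9.97 − 5·3.1543 + 5 = -0.801
ΔM = M_1 − M_2 = 11.371 − (-0.801) = 12.172; smaller M is more luminous → Star 2.
L ratio = 10^(0.4 |ΔM|) = 10^4.869 = 73950

Star 2 is more luminous, by a factor of 74000.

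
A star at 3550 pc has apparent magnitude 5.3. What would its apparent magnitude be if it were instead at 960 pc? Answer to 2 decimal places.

m ≈ 2.46

Flux ∝ 1/d², so Δm = 5 log₁₀(d₂/d₁) = 5 log₁₀(960/3550) = -2.840
m₂ = m₁ + Δm = 5.3 + (-2.840) = 2.460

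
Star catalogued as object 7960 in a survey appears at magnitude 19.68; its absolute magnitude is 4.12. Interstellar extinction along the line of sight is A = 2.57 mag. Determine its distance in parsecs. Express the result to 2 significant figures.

d ≈ 4000 pc

m − M = 5 log₁₀(d/10 pc) + A  ⇒  19.68 − (4.12) − 2.57 = 5 log₁₀(d/10)
12.990 = 5 log₁₀(d/10)
log₁₀ d = (m − M − A)/5 + 1 = 3.5980
d = 10^3.5980 = 3963 pc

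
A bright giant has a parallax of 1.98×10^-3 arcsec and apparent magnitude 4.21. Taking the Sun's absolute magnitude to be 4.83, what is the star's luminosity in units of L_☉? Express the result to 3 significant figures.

d = 1/p = 1/1.98×10^-3″ = 505.1 pc
M = m − 5 log₁₀ d + 5 = 4.21 − 5·2.7033 + 5 = -4.307
M − M_☉ = -4.307 − 4.83 = -9.137
L/L_☉ = 10^(−0.4 × -9.137) = 4515

L/L_☉ ≈ 4520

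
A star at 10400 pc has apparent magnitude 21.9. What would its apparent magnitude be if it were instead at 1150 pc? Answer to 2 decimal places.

m ≈ 17.12

Flux ∝ 1/d², so Δm = 5 log₁₀(d₂/d₁) = 5 log₁₀(1150/10400) = -4.782
m₂ = m₁ + Δm = 21.9 + (-4.782) = 17.118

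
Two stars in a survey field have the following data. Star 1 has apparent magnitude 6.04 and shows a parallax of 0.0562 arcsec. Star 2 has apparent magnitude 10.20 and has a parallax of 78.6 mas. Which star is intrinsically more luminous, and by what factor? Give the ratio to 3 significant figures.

Star 1 is more luminous, by a factor of 90.2.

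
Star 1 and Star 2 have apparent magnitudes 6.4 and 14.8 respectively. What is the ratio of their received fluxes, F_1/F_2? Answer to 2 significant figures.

Magnitude difference = -8.4
Flux ratio = 10^(−0.4 Δm) = 10^(−0.4 × -8.4) = 10^3.360 = 2291

F_1/F_2 ≈ 2300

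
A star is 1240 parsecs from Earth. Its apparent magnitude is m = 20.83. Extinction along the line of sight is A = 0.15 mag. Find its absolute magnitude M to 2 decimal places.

M ≈ 10.21

5 log₁₀(d/10 pc) = 5 log₁₀(1240) − 5 = 10.467
M = m − 5 log₁₀(d/10) − A = 20.83 − 10.467 − 0.15 = 10.213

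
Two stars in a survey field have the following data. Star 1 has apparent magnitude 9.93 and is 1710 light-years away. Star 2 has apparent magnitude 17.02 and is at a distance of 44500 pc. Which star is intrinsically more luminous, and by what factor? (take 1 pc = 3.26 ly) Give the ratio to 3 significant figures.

Star 1: d = 1710 ly / 3.26 = 524.5 pc
Star 1: M = m − 5 log₁₀ d + 5 = 9.93 − 5·2.7198 + 5 = 1.331
Star 2: M = m − 5 log₁₀ d + 5 = 17.02 − 5·4.6484 + 5 = -1.222
ΔM = M_1 − M_2 = 1.331 − (-1.222) = 2.553; smaller M is more luminous → Star 2.
L ratio = 10^(0.4 |ΔM|) = 10^1.021 = 10.50

Star 2 is more luminous, by a factor of 10.5.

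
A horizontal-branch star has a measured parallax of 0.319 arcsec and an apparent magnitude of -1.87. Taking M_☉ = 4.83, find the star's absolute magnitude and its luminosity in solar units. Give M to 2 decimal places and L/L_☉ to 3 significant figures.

d = 1/p = 1/0.319″ = 3.135 pc
M = m − 5 log₁₀ d + 5 = -1.87 − 5·0.4962 + 5 = 0.649
M − M_☉ = 0.649 − 4.83 = -4.181
L/L_☉ = 10^(−0.4 × -4.181) = 47.03

M ≈ 0.65; L/L_☉ ≈ 47.0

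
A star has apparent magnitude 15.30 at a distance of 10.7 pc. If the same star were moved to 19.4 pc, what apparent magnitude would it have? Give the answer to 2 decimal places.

Flux ∝ 1/d², so Δm = 5 log₁₀(d₂/d₁) = 5 log₁₀(19.4/10.7) = 1.292
m₂ = m₁ + Δm = 15.30 + (1.292) = 16.592

m ≈ 16.59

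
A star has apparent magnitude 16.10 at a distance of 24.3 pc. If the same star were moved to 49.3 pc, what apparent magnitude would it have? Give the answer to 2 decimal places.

m ≈ 17.64

Flux ∝ 1/d², so Δm = 5 log₁₀(d₂/d₁) = 5 log₁₀(49.3/24.3) = 1.536
m₂ = m₁ + Δm = 16.10 + (1.536) = 17.636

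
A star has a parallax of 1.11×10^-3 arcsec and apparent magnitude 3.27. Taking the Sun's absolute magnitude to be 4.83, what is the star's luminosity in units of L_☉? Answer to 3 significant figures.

L/L_☉ ≈ 34100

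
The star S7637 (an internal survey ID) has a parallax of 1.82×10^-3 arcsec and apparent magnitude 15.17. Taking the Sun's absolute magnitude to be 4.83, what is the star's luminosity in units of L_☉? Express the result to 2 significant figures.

d = 1/p = 1/1.82×10^-3″ = 549.5 pc
M = m − 5 log₁₀ d + 5 = 15.17 − 5·2.7399 + 5 = 6.470
M − M_☉ = 6.470 − 4.83 = 1.640
L/L_☉ = 10^(−0.4 × 1.640) = 0.2207

L/L_☉ ≈ 0.22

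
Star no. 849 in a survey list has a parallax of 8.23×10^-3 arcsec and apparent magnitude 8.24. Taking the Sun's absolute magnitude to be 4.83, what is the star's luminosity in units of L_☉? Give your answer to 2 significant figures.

L/L_☉ ≈ 6.4

d = 1/p = 1/8.23×10^-3″ = 121.5 pc
M = m − 5 log₁₀ d + 5 = 8.24 − 5·2.0846 + 5 = 2.817
M − M_☉ = 2.817 − 4.83 = -2.013
L/L_☉ = 10^(−0.4 × -2.013) = 6.386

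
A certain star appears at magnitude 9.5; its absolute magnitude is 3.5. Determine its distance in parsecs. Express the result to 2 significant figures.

d ≈ 160 pc

Distance modulus: m − M = 9.5 − (3.5) = 6.000
m − M = 5 log₁₀ d − 5
log₁₀ d = (m − M)/5 + 1 = 2.2000
d = 10^2.2000 = 158.5 pc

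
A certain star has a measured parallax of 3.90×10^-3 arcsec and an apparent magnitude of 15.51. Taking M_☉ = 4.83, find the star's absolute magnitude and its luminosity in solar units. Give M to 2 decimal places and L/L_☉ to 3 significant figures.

M ≈ 8.47; L/L_☉ ≈ 0.0351

d = 1/p = 1/3.90×10^-3″ = 256.4 pc
M = m − 5 log₁₀ d + 5 = 15.51 − 5·2.4089 + 5 = 8.465
M − M_☉ = 8.465 − 4.83 = 3.635
L/L_☉ = 10^(−0.4 × 3.635) = 0.03515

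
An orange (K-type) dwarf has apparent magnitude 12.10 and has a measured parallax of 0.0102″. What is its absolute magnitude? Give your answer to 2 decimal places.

M ≈ 7.14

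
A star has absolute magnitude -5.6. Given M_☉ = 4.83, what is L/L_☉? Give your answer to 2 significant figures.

L/L_☉ ≈ 15000

M − M_☉ = -5.6 − 4.83 = -10.430
L/L_☉ = 10^(−0.4 (M − M_☉)) = 10^4.172 = 14860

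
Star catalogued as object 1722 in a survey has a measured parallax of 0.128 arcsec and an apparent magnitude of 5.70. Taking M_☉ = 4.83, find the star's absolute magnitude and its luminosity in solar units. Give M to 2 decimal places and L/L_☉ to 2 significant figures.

M ≈ 6.24; L/L_☉ ≈ 0.27

d = 1/p = 1/0.128″ = 7.812 pc
M = m − 5 log₁₀ d + 5 = 5.70 − 5·0.8928 + 5 = 6.236
M − M_☉ = 6.236 − 4.83 = 1.406
L/L_☉ = 10^(−0.4 × 1.406) = 0.2739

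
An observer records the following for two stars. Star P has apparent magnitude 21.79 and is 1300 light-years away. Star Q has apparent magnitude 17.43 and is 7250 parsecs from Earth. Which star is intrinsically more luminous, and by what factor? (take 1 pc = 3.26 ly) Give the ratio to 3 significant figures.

Star Q is more luminous, by a factor of 18300.

Star P: d = 1300 ly / 3.26 = 398.8 pc
Star P: M = m − 5 log₁₀ d + 5 = 21.79 − 5·2.6007 + 5 = 13.786
Star Q: M = m − 5 log₁₀ d + 5 = 17.43 − 5·3.8603 + 5 = 3.128
ΔM = M_P − M_Q = 13.786 − (3.128) = 10.658; smaller M is more luminous → Star Q.
L ratio = 10^(0.4 |ΔM|) = 10^4.263 = 18330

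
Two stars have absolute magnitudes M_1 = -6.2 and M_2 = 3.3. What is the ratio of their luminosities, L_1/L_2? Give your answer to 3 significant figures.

L_1/L_2 ≈ 6310

ΔM = M_1 − M_2 = -9.5
L_1/L_2 = 10^(−0.4 ΔM) = 10^3.800 = 6310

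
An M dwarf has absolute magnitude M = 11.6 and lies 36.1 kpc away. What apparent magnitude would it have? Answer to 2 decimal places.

m ≈ 29.39

d = 36.1 kpc = 36100 pc
m = M + 5 log₁₀ d − 5 = 11.6 + 5·4.5575 − 5 = 29.388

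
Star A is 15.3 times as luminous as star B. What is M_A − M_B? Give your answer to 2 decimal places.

M_A − M_B ≈ -2.96

Pogson: ΔM = −2.5 log₁₀(ratio) = −2.5 log₁₀(15.3) = −2.5 × 1.1847 = -2.962
Star A is brighter, so it has the smaller magnitude: the difference is negative.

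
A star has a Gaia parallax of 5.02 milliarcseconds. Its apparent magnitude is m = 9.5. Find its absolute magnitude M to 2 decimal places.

M ≈ 3.00

p = 5.02 mas = 5.02×10^-3″ → d = 1/p = 199.2 pc
5 log₁₀(d/10 pc) = 5 log₁₀(199.2) − 5 = 6.496
M = m − 5 log₁₀(d/10) = 9.5 − 6.496 = 3.004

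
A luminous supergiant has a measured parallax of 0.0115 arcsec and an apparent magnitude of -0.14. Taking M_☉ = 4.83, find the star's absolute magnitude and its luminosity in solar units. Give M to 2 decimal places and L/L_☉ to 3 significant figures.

M ≈ -4.84; L/L_☉ ≈ 7360

d = 1/p = 1/0.0115″ = 86.96 pc
M = m − 5 log₁₀ d + 5 = -0.14 − 5·1.9393 + 5 = -4.837
M − M_☉ = -4.837 − 4.83 = -9.667
L/L_☉ = 10^(−0.4 × -9.667) = 7355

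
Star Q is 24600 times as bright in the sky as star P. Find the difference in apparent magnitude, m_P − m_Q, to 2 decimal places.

m_P − m_Q ≈ 10.98

Pogson: Δm = −2.5 log₁₀(ratio) = −2.5 log₁₀(24600) = −2.5 × 4.3909 = -10.977
Star Q is brighter so has the smaller magnitude: m_P − m_Q is positive.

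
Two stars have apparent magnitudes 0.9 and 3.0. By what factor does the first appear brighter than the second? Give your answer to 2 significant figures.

Δm = 0.9 − (3.0) = -2.1
Flux ratio = 10^(−0.4 Δm) = 10^(−0.4 × -2.1) = 10^0.840 = 6.918

6.9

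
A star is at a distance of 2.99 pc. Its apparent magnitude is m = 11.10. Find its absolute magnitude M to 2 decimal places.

M ≈ 13.72

5 log₁₀(d/10 pc) = 5 log₁₀(2.990) − 5 = -2.622
M = m − 5 log₁₀(d/10) = 11.10 + 2.622 = 13.722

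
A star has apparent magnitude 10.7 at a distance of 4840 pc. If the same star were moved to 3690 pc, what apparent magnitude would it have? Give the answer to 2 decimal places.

m ≈ 10.11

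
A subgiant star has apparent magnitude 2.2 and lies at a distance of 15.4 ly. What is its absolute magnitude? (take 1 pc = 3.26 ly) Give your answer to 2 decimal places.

d = 15.4 ly / 3.26 = 4.724 pc
5 log₁₀(d/10 pc) = 5 log₁₀(4.724) − 5 = -1.628
M = m − 5 log₁₀(d/10) = 2.2 + 1.628 = 3.828

M ≈ 3.83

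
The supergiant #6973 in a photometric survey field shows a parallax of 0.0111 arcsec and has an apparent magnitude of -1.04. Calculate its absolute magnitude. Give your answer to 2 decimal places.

M ≈ -5.81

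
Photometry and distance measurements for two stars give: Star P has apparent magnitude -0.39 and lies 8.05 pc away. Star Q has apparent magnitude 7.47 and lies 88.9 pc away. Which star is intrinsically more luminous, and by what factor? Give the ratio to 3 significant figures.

Star P: M = m − 5 log₁₀ d + 5 = -0.39 − 5·0.9058 + 5 = 0.081
Star Q: M = m − 5 log₁₀ d + 5 = 7.47 − 5·1.9489 + 5 = 2.725
ΔM = M_P − M_Q = 0.081 − (2.725) = -2.644; smaller M is more luminous → Star P.
L ratio = 10^(0.4 |ΔM|) = 10^1.058 = 11.42

Star P is more luminous, by a factor of 11.4.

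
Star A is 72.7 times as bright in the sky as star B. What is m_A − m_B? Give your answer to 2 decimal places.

m_A − m_B ≈ -4.65

Pogson: Δm = −2.5 log₁₀(ratio) = −2.5 log₁₀(72.7) = −2.5 × 1.8615 = -4.654
Star A is brighter, so it has the smaller magnitude: the difference is negative.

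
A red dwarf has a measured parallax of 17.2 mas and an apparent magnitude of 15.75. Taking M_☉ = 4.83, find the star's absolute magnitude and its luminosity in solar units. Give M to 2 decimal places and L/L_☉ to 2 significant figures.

M ≈ 11.93; L/L_☉ ≈ 1.4×10^-3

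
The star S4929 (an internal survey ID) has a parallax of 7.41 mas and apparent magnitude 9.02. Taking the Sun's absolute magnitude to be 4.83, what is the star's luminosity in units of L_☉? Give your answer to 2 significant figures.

L/L_☉ ≈ 3.8

d = 1/p = 1000/7.41 mas = 135.0 pc
M = m − 5 log₁₀ d + 5 = 9.02 − 5·2.1302 + 5 = 3.369
M − M_☉ = 3.369 − 4.83 = -1.461
L/L_☉ = 10^(−0.4 × -1.461) = 3.840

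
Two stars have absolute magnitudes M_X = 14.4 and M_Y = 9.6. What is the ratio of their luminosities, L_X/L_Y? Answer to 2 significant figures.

ΔM = M_X − M_Y = 4.8
L_X/L_Y = 10^(−0.4 ΔM) = 10^-1.920 = 0.01202

L_X/L_Y ≈ 0.012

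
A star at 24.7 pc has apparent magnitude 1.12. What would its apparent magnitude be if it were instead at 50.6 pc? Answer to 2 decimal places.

m ≈ 2.68

Flux ∝ 1/d², so Δm = 5 log₁₀(d₂/d₁) = 5 log₁₀(50.6/24.7) = 1.557
m₂ = m₁ + Δm = 1.12 + (1.557) = 2.677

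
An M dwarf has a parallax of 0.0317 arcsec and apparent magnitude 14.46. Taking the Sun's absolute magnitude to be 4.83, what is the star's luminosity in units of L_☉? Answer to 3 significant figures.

L/L_☉ ≈ 1.40×10^-3

d = 1/p = 1/0.0317″ = 31.55 pc
M = m − 5 log₁₀ d + 5 = 14.46 − 5·1.4989 + 5 = 11.965
M − M_☉ = 11.965 − 4.83 = 7.135
L/L_☉ = 10^(−0.4 × 7.135) = 1.399×10^-3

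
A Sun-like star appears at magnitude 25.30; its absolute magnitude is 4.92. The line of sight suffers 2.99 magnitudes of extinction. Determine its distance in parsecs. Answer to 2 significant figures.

d ≈ 30000 pc

m − M = 5 log₁₀(d/10 pc) + A  ⇒  25.30 − (4.92) − 2.99 = 5 log₁₀(d/10)
17.390 = 5 log₁₀(d/10)
log₁₀ d = (m − M − A)/5 + 1 = 4.4780
d = 10^4.4780 = 30060 pc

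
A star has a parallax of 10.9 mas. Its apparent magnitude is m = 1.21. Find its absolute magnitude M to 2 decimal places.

p = 10.9 mas = 0.0109″ → d = 1/p = 91.74 pc
5 log₁₀(d/10 pc) = 5 log₁₀(91.74) − 5 = 4.813
M = m − 5 log₁₀(d/10) = 1.21 − 4.813 = -3.603

M ≈ -3.60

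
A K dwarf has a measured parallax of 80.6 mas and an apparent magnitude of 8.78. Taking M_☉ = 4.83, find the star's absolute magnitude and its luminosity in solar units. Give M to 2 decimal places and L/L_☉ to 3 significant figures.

d = 1/p = 1000/80.6 mas = 12.41 pc
M = m − 5 log₁₀ d + 5 = 8.78 − 5·1.0937 + 5 = 8.312
M − M_☉ = 8.312 − 4.83 = 3.482
L/L_☉ = 10^(−0.4 × 3.482) = 0.04049

M ≈ 8.31; L/L_☉ ≈ 0.0405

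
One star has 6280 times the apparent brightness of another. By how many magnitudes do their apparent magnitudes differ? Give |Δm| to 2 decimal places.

|Δm| ≈ 9.49

Pogson: Δm = −2.5 log₁₀(ratio) = −2.5 log₁₀(6280) = −2.5 × 3.7980 = -9.495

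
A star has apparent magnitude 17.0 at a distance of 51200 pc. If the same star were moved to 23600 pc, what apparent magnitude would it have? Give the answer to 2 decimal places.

m ≈ 15.32

Flux ∝ 1/d², so Δm = 5 log₁₀(d₂/d₁) = 5 log₁₀(23600/51200) = -1.682
m₂ = m₁ + Δm = 17.0 + (-1.682) = 15.318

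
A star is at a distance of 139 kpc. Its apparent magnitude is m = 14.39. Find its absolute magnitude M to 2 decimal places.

d = 139 kpc = 139000 pc
5 log₁₀(d/10 pc) = 5 log₁₀(139000) − 5 = 20.715
M = m − 5 log₁₀(d/10) = 14.39 − 20.715 = -6.325

M ≈ -6.33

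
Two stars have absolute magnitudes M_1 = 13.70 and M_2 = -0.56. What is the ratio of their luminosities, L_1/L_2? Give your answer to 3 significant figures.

ΔM = M_1 − M_2 = 14.26
L_1/L_2 = 10^(−0.4 ΔM) = 10^-5.704 = 1.977×10^-6

L_1/L_2 ≈ 1.98×10^-6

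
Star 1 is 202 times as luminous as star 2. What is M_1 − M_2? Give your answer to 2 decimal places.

Pogson: ΔM = −2.5 log₁₀(ratio) = −2.5 log₁₀(202) = −2.5 × 2.3054 = -5.763
Star 1 is brighter, so it has the smaller magnitude: the difference is negative.

M_1 − M_2 ≈ -5.76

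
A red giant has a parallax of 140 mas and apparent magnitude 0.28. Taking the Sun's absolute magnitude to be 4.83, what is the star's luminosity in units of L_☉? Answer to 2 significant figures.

L/L_☉ ≈ 34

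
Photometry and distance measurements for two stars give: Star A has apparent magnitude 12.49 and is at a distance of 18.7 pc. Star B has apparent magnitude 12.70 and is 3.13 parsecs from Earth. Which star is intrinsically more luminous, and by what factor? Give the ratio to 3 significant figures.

Star A is more luminous, by a factor of 43.3.

Star A: M = m − 5 log₁₀ d + 5 = 12.49 − 5·1.2718 + 5 = 11.131
Star B: M = m − 5 log₁₀ d + 5 = 12.70 − 5·0.4955 + 5 = 15.222
ΔM = M_A − M_B = 11.131 − (15.222) = -4.091; smaller M is more luminous → Star A.
L ratio = 10^(0.4 |ΔM|) = 10^1.637 = 43.31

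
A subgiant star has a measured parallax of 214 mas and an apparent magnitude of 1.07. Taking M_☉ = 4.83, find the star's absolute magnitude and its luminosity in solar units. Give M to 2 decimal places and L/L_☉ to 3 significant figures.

M ≈ 2.72; L/L_☉ ≈ 6.97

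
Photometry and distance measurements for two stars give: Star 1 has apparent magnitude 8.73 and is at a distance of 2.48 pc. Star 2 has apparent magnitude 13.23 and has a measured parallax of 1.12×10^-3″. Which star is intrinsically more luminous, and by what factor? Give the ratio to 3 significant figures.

Star 2 is more luminous, by a factor of 2050.

Star 1: M = m − 5 log₁₀ d + 5 = 8.73 − 5·0.3945 + 5 = 11.758
Star 2: d = 1/p = 1/1.12×10^-3″ = 892.9 pc
Star 2: M = m − 5 log₁₀ d + 5 = 13.23 − 5·2.9508 + 5 = 3.476
ΔM = M_1 − M_2 = 11.758 − (3.476) = 8.282; smaller M is more luminous → Star 2.
L ratio = 10^(0.4 |ΔM|) = 10^3.313 = 2054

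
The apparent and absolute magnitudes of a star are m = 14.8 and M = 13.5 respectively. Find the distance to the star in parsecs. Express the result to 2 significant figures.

d ≈ 18 pc

Distance modulus: m − M = 14.8 − (13.5) = 1.300
m − M = 5 log₁₀ d − 5
log₁₀ d = (m − M)/5 + 1 = 1.2600
d = 10^1.2600 = 18.20 pc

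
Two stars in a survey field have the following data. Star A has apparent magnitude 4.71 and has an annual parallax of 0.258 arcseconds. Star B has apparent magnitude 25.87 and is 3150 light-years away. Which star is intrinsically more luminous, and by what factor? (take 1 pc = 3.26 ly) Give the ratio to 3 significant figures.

Star A: d = 1/p = 1/0.258″ = 3.876 pc
Star A: M = m − 5 log₁₀ d + 5 = 4.71 − 5·0.5884 + 5 = 6.768
Star B: d = 3150 ly / 3.26 = 966.3 pc
Star B: M = m − 5 log₁₀ d + 5 = 25.87 − 5·2.9851 + 5 = 15.945
ΔM = M_A − M_B = 6.768 − (15.945) = -9.176; smaller M is more luminous → Star A.
L ratio = 10^(0.4 |ΔM|) = 10^3.671 = 4684

Star A is more luminous, by a factor of 4680.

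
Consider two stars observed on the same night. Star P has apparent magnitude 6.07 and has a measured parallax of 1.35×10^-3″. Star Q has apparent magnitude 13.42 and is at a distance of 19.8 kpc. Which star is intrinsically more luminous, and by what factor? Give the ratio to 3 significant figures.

Star P: d = 1/p = 1/1.35×10^-3″ = 740.7 pc
Star P: M = m − 5 log₁₀ d + 5 = 6.07 − 5·2.8697 + 5 = -3.278
Star Q: d = 19.8 kpc = 19800 pc
Star Q: M = m − 5 log₁₀ d + 5 = 13.42 − 5·4.2967 + 5 = -3.063
ΔM = M_P − M_Q = -3.278 − (-3.063) = -0.215; smaller M is more luminous → Star P.
L ratio = 10^(0.4 |ΔM|) = 10^0.086 = 1.219

Star P is more luminous, by a factor of 1.22.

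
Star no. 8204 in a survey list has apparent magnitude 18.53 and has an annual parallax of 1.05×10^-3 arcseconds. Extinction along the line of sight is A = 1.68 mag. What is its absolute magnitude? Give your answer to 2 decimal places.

d = 1/p = 1/1.05×10^-3″ = 952.4 pc
5 log₁₀(d/10 pc) = 5 log₁₀(952.4) − 5 = 9.894
M = m − 5 log₁₀(d/10) − A = 18.53 − 9.894 − 1.68 = 6.956

M ≈ 6.96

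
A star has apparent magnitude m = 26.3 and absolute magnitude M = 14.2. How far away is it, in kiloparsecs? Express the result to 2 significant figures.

d ≈ 2.6 kpc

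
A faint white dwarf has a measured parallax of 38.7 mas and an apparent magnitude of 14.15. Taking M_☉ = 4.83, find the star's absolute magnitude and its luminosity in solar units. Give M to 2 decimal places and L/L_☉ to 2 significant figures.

M ≈ 12.09; L/L_☉ ≈ 1.2×10^-3

d = 1/p = 1000/38.7 mas = 25.84 pc
M = m − 5 log₁₀ d + 5 = 14.15 − 5·1.4123 + 5 = 12.089
M − M_☉ = 12.089 − 4.83 = 7.259
L/L_☉ = 10^(−0.4 × 7.259) = 1.249×10^-3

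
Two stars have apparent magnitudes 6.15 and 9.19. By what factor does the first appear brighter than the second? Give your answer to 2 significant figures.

16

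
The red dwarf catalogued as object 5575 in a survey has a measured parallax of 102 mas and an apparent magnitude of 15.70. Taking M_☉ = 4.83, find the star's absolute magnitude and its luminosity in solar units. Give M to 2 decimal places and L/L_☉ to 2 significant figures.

M ≈ 15.74; L/L_☉ ≈ 4.3×10^-5

d = 1/p = 1000/102 mas = 9.804 pc
M = m − 5 log₁₀ d + 5 = 15.70 − 5·0.9914 + 5 = 15.743
M − M_☉ = 15.743 − 4.83 = 10.913
L/L_☉ = 10^(−0.4 × 10.913) = 4.313×10^-5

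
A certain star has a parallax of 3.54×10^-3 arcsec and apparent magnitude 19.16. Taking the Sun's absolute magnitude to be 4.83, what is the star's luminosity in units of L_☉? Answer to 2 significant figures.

d = 1/p = 1/3.54×10^-3″ = 282.5 pc
M = m − 5 log₁₀ d + 5 = 19.16 − 5·2.4510 + 5 = 11.905
M − M_☉ = 11.905 − 4.83 = 7.075
L/L_☉ = 10^(−0.4 × 7.075) = 1.479×10^-3

L/L_☉ ≈ 1.5×10^-3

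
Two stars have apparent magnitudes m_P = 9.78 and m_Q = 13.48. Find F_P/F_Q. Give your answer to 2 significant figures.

F_P/F_Q ≈ 30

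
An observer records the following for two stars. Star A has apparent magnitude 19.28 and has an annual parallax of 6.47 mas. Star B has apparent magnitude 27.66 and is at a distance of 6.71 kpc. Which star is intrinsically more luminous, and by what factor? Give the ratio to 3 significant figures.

Star A is more luminous, by a factor of 1.19.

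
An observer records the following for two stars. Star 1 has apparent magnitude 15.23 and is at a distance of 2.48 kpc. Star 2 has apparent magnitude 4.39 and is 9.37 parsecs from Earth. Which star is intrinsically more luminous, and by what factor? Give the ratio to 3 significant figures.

Star 1 is more luminous, by a factor of 3.23.

Star 1: d = 2.48 kpc = 2480 pc
Star 1: M = m − 5 log₁₀ d + 5 = 15.23 − 5·3.3945 + 5 = 3.258
Star 2: M = m − 5 log₁₀ d + 5 = 4.39 − 5·0.9717 + 5 = 4.531
ΔM = M_1 − M_2 = 3.258 − (4.531) = -1.274; smaller M is more luminous → Star 1.
L ratio = 10^(0.4 |ΔM|) = 10^0.509 = 3.232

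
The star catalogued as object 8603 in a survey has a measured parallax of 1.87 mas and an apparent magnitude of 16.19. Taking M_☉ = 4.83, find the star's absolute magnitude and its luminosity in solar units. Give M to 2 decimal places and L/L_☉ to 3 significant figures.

M ≈ 7.55; L/L_☉ ≈ 0.0817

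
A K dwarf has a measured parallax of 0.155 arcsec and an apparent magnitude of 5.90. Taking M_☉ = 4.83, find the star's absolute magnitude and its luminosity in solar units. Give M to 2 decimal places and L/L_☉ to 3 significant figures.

M ≈ 6.85; L/L_☉ ≈ 0.155

d = 1/p = 1/0.155″ = 6.452 pc
M = m − 5 log₁₀ d + 5 = 5.90 − 5·0.8097 + 5 = 6.852
M − M_☉ = 6.852 − 4.83 = 2.022
L/L_☉ = 10^(−0.4 × 2.022) = 0.1554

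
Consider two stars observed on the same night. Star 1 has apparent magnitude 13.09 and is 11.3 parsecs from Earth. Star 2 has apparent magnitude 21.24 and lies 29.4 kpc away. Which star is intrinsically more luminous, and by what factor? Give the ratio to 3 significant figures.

Star 1: M = m − 5 log₁₀ d + 5 = 13.09 − 5·1.0531 + 5 = 12.825
Star 2: d = 29.4 kpc = 29400 pc
Star 2: M = m − 5 log₁₀ d + 5 = 21.24 − 5·4.4683 + 5 = 3.898
ΔM = M_1 − M_2 = 12.825 − (3.898) = 8.926; smaller M is more luminous → Star 2.
L ratio = 10^(0.4 |ΔM|) = 10^3.571 = 3720

Star 2 is more luminous, by a factor of 3720.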